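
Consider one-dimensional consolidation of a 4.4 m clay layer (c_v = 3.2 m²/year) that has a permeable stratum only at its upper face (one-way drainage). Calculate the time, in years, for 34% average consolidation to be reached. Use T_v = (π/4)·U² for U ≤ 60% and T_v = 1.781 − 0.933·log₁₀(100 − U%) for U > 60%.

t ≈ 0.549 years

Drainage path length: H_d = H = 4.4 m (single drainage).
U ≤ 60%: T_v = (π/4)·U² = (π/4)×0.34² = 0.090792.
t = T_v·H_d²/c_v = 0.090792×4.4²/3.2 = 0.5493 years.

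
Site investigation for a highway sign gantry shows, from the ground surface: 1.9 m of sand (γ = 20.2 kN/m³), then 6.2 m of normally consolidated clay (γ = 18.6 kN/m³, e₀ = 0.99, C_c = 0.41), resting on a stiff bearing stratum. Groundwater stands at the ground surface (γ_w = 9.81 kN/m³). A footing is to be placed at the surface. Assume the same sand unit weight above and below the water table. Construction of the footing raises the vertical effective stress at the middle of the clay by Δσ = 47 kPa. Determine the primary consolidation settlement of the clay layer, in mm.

S_c ≈ 385 mm

Mid-depth of clay below the ground surface: z = 1.9 + 6.2/2 = 5 m.
Total vertical stress at mid-clay: σ_v = 20.2×1.9 + 18.6×3.1 = 96.04 kPa.
Pore pressure: u = 9.81×(5 − 0) = 49.05 kPa.
Initial effective stress: σ'_0 = σ_v − u = 96.04 − 49.05 = 46.99 kPa.
Final effective stress: σ'_f = σ'_0 + Δσ = 46.99 + 47 = 93.99 kPa.
Normally consolidated clay, so the full stress increment lies on the virgin compression line:
S_c = C_c·H/(1+e₀)·log₁₀(σ'_f/σ'_0) = 0.41×6.2/(1+0.99)×log₁₀(93.99/46.99)
    = 1.2774 × 0.30108 = 0.3846 m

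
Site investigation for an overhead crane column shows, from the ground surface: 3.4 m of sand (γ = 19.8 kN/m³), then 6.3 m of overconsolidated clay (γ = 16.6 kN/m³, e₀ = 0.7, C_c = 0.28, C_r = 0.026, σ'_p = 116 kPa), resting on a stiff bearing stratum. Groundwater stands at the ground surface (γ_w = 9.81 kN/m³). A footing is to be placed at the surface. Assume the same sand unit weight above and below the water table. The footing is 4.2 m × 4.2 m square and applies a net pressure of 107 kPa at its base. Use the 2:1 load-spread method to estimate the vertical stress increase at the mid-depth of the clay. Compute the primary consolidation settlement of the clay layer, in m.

S_c ≈ 0.0108 m

Mid-depth of clay below the ground surface: z = 3.4 + 6.3/2 = 6.55 m.
Total vertical stress at mid-clay: σ_v = 19.8×3.4 + 16.6×3.15 = 119.61 kPa.
Pore pressure: u = 9.81×(6.55 − 0) = 64.255 kPa.
Initial effective stress: σ'_0 = σ_v − u = 119.61 − 64.255 = 55.355 kPa.
Stress increase at mid-clay by the 2:1 spreading method:
Δσ = qBL/((B+z)(L+z)) = 107×4.2×4.2/((4.2+6.55)(4.2+6.55)) = 16.333 kPa
Final effective stress: σ'_f = 55.355 + 16.333 = 71.688 kPa.
σ'_f = 71.688 ≤ σ'_p = 116 kPa, so the clay remains overconsolidated and only the recompression index applies:
S_c = C_r·H/(1+e₀)·log₁₀(σ'_f/σ'_0) = 0.026×6.3/1.7×log₁₀(71.688/55.355)
    = 0.096353 × 0.11229 = 0.01082 m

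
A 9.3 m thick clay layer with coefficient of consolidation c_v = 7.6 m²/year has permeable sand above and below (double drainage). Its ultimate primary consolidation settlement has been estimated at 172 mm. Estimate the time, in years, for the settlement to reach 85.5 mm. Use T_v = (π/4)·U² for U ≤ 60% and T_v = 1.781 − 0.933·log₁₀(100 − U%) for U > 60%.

t ≈ 0.552 years

Drainage path length: H_d = H/2 = 4.65 m (double drainage).
U = S(t)/S_ult = 85.5/172 = 0.4971.
U ≤ 60%: T_v = (π/4)·U² = (π/4)×0.49709² = 0.19407.
t = T_v·H_d²/c_v = 0.19407×4.65²/7.6 = 0.5521 years.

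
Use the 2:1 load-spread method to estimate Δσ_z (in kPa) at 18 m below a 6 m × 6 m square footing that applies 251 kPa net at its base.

By the 2:1 method the load spreads at 1 horizontal : 2 vertical, so at depth z the loaded area has grown by z in each plan dimension:
Δσ = qBL/((B+z)(L+z)) = 251×6×6/((6+18)(6+18)) = 15.688 kPa

Δσ_z ≈ 15.7 kPa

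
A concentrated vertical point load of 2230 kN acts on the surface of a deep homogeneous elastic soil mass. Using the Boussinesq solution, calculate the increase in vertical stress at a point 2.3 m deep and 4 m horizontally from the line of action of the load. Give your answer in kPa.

Boussinesq vertical stress below a point load on an elastic half-space:
Δσ_z = 3P/(2πz²) · [1 + (r/z)²]^(−5/2)
r/z = 4/2.3 = 1.7391; [1+(r/z)²]^(−5/2) = 0.030775.
Δσ_z = 3×2230/(2π×2.3²) × 0.030775 = 201.28 × 0.030775 = 6.194 kPa

Δσ_z ≈ 6.19 kPa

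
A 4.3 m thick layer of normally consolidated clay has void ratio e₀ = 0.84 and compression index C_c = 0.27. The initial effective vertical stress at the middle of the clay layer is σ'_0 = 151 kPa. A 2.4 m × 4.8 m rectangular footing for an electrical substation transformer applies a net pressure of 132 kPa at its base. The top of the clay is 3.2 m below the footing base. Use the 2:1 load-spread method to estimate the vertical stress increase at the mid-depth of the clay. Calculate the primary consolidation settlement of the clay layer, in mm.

Mid-depth of clay below the footing base: z = 3.2 + 4.3/2 = 5.35 m.
Stress increase at mid-clay by the 2:1 spreading method:
Δσ = qBL/((B+z)(L+z)) = 132×2.4×4.8/((2.4+5.35)(4.8+5.35)) = 19.331 kPa
Final effective stress: σ'_f = σ'_0 + Δσ = 151 + 19.331 = 170.33 kPa.
Normally consolidated clay, so the full stress increment lies on the virgin compression line:
S_c = C_c·H/(1+e₀)·log₁₀(σ'_f/σ'_0) = 0.27×4.3/(1+0.84)×log₁₀(170.33/151)
    = 0.63098 × 0.052314 = 0.03301 m

S_c ≈ 33 mm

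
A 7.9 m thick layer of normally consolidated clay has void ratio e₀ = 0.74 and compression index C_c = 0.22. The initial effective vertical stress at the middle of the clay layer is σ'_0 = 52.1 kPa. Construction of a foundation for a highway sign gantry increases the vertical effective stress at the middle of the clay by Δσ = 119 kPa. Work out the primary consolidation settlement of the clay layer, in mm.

Final effective stress: σ'_f = σ'_0 + Δσ = 52.1 + 119 = 171.1 kPa.
Normally consolidated clay, so the full stress increment lies on the virgin compression line:
S_c = C_c·H/(1+e₀)·log₁₀(σ'_f/σ'_0) = 0.22×7.9/(1+0.74)×log₁₀(171.1/52.1)
    = 0.99885 × 0.51641 = 0.5158 m

S_c ≈ 516 mm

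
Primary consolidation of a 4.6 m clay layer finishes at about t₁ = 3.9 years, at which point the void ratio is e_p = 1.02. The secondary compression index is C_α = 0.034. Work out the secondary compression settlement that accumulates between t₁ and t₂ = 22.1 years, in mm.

S_s ≈ 58.3 mm

Secondary compression: S_s = C_α·H/(1+e_p)·log₁₀(t₂/t₁)
S_s = 0.034×4.6/(1+1.02)×log₁₀(22.1/3.9)
    = 0.07743 × 0.7533 = 0.05833 m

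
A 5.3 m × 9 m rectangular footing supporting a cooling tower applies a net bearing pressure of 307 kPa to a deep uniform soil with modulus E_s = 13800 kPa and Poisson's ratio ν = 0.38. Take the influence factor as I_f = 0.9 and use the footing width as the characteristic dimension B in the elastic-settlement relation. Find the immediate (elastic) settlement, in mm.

S_e ≈ 90.8 mm

Immediate (elastic) settlement: S_e = q·B·(1−ν²)/E_s · I_f.
S_e = 307 × 5.3 × (1 − 0.38²) / 13800 × 0.9
    = 307 × 5.3 × 0.8556 / 13800 × 0.9
    = 0.09079 m = 90.79 mm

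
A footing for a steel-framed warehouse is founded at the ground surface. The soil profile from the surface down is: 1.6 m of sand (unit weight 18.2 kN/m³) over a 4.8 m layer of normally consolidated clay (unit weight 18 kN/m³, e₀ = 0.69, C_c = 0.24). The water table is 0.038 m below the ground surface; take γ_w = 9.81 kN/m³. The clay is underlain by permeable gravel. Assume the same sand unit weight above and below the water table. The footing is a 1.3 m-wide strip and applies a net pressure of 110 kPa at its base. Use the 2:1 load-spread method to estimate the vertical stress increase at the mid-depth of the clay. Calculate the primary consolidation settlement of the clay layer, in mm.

Mid-depth of clay below the ground surface: z = 1.6 + 4.8/2 = 4 m.
Total vertical stress at mid-clay: σ_v = 18.2×1.6 + 18×2.4 = 72.32 kPa.
Pore pressure: u = 9.81×(4 − 0.038) = 38.867 kPa.
Initial effective stress: σ'_0 = σ_v − u = 72.32 − 38.867 = 33.453 kPa.
Stress increase at mid-clay by the 2:1 spreading method:
Δσ = qB/(B+z) = 110×1.3/(1.3+4) = 26.981 kPa
Final effective stress: σ'_f = σ'_0 + Δσ = 33.453 + 26.981 = 60.434 kPa.
Normally consolidated clay, so the full stress increment lies on the virgin compression line:
S_c = C_c·H/(1+e₀)·log₁₀(σ'_f/σ'_0) = 0.24×4.8/(1+0.69)×log₁₀(60.434/33.453)
    = 0.68166 × 0.25685 = 0.1751 m

S_c ≈ 175 mm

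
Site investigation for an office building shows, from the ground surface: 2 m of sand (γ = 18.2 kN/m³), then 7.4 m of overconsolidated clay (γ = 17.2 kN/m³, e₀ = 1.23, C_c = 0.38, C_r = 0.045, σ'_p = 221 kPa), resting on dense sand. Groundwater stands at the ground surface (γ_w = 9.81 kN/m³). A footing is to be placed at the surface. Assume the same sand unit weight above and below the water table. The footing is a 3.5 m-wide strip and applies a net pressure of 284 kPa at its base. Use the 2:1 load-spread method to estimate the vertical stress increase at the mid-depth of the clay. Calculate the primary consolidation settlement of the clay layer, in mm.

Mid-depth of clay below the ground surface: z = 2 + 7.4/2 = 5.7 m.
Total vertical stress at mid-clay: σ_v = 18.2×2 + 17.2×3.7 = 100.04 kPa.
Pore pressure: u = 9.81×(5.7 − 0) = 55.917 kPa.
Initial effective stress: σ'_0 = σ_v − u = 100.04 − 55.917 = 44.123 kPa.
Stress increase at mid-clay by the 2:1 spreading method:
Δσ = qB/(B+z) = 284×3.5/(3.5+5.7) = 108.04 kPa
Final effective stress: σ'_f = 44.123 + 108.04 = 152.16 kPa.
σ'_f = 152.16 ≤ σ'_p = 221 kPa, so the clay remains overconsolidated and only the recompression index applies:
S_c = C_r·H/(1+e₀)·log₁₀(σ'_f/σ'_0) = 0.045×7.4/2.23×log₁₀(152.16/44.123)
    = 0.14933 × 0.53764 = 0.08028 m

S_c ≈ 80.3 mm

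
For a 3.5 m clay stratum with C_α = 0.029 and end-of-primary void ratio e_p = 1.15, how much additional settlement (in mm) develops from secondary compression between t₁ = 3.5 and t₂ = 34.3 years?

Secondary compression: S_s = C_α·H/(1+e_p)·log₁₀(t₂/t₁)
S_s = 0.029×3.5/(1+1.15)×log₁₀(34.3/3.5)
    = 0.04721 × 0.9912 = 0.0468 m

S_s ≈ 46.8 mm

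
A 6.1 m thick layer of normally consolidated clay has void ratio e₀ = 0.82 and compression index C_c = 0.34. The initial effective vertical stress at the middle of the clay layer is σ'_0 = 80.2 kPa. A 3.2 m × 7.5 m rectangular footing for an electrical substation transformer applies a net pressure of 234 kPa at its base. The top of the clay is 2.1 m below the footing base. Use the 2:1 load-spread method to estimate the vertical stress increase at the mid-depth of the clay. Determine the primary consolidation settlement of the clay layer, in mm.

S_c ≈ 252 mm

Mid-depth of clay below the footing base: z = 2.1 + 6.1/2 = 5.15 m.
Stress increase at mid-clay by the 2:1 spreading method:
Δσ = qBL/((B+z)(L+z)) = 234×3.2×7.5/((3.2+5.15)(7.5+5.15)) = 53.168 kPa
Final effective stress: σ'_f = σ'_0 + Δσ = 80.2 + 53.168 = 133.37 kPa.
Normally consolidated clay, so the full stress increment lies on the virgin compression line:
S_c = C_c·H/(1+e₀)·log₁₀(σ'_f/σ'_0) = 0.34×6.1/(1+0.82)×log₁₀(133.37/80.2)
    = 1.1396 × 0.22088 = 0.2517 m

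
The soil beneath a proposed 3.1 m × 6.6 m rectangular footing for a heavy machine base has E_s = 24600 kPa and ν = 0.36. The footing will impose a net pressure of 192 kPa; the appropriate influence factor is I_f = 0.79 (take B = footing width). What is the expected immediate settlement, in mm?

S_e ≈ 16.6 mm

Immediate (elastic) settlement: S_e = q·B·(1−ν²)/E_s · I_f.
S_e = 192 × 3.1 × (1 − 0.36²) / 24600 × 0.79
    = 192 × 3.1 × 0.8704 / 24600 × 0.79
    = 0.01664 m = 16.64 mm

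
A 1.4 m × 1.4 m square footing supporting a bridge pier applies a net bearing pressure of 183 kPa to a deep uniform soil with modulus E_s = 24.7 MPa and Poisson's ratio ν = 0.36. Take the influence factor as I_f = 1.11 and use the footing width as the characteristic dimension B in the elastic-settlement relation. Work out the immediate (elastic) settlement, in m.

Immediate (elastic) settlement: S_e = q·B·(1−ν²)/E_s · I_f.
E_s = 24.7 MPa = 24700 kPa.
S_e = 183 × 1.4 × (1 − 0.36²) / 24700 × 1.11
    = 183 × 1.4 × 0.8704 / 24700 × 1.11
    = 0.01002 m

S_e ≈ 0.01 m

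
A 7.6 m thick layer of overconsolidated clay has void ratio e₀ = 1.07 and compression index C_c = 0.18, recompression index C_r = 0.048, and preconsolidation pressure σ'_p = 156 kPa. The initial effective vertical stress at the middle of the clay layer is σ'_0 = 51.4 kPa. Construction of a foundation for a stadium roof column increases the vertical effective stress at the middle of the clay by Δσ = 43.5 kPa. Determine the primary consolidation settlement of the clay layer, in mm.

S_c ≈ 46.9 mm

Final effective stress: σ'_f = 51.4 + 43.5 = 94.9 kPa.
σ'_f = 94.9 ≤ σ'_p = 156 kPa, so the clay remains overconsolidated and only the recompression index applies:
S_c = C_r·H/(1+e₀)·log₁₀(σ'_f/σ'_0) = 0.048×7.6/2.07×log₁₀(94.9/51.4)
    = 0.17623 × 0.2663 = 0.04693 m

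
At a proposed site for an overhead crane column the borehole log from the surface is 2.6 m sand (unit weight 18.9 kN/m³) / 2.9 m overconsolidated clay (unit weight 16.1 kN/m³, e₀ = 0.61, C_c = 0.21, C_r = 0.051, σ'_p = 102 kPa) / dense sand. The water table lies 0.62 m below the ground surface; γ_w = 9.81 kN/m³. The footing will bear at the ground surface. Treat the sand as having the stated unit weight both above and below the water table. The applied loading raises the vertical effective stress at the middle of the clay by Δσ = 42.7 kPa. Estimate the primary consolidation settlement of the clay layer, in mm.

S_c ≈ 29.6 mm

Mid-depth of clay below the ground surface: z = 2.6 + 2.9/2 = 4.05 m.
Total vertical stress at mid-clay: σ_v = 18.9×2.6 + 16.1×1.45 = 72.485 kPa.
Pore pressure: u = 9.81×(4.05 − 0.62) = 33.648 kPa.
Initial effective stress: σ'_0 = σ_v − u = 72.485 − 33.648 = 38.837 kPa.
Final effective stress: σ'_f = 38.837 + 42.7 = 81.537 kPa.
σ'_f = 81.537 ≤ σ'_p = 102 kPa, so the clay remains overconsolidated and only the recompression index applies:
S_c = C_r·H/(1+e₀)·log₁₀(σ'_f/σ'_0) = 0.051×2.9/1.61×log₁₀(81.537/38.837)
    = 0.091861 × 0.32211 = 0.02959 m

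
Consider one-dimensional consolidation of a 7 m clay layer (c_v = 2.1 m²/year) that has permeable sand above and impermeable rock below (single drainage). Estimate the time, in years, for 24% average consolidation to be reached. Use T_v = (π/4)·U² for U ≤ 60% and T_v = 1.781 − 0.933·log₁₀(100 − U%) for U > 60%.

t ≈ 1.06 years

Drainage path length: H_d = H = 7 m (single drainage).
U ≤ 60%: T_v = (π/4)·U² = (π/4)×0.24² = 0.045239.
t = T_v·H_d²/c_v = 0.045239×7²/2.1 = 1.056 years.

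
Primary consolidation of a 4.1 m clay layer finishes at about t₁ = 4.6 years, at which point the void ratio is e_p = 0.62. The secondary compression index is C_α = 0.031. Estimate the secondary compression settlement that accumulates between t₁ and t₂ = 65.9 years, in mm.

S_s ≈ 90.7 mm

Secondary compression: S_s = C_α·H/(1+e_p)·log₁₀(t₂/t₁)
S_s = 0.031×4.1/(1+0.62)×log₁₀(65.9/4.6)
    = 0.07846 × 1.156 = 0.09071 m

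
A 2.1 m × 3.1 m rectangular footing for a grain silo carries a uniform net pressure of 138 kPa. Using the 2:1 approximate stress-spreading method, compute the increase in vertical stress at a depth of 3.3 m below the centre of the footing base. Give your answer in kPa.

By the 2:1 method the load spreads at 1 horizontal : 2 vertical, so at depth z the loaded area has grown by z in each plan dimension:
Δσ = qBL/((B+z)(L+z)) = 138×2.1×3.1/((2.1+3.3)(3.1+3.3)) = 25.995 kPa

Δσ_z ≈ 26 kPa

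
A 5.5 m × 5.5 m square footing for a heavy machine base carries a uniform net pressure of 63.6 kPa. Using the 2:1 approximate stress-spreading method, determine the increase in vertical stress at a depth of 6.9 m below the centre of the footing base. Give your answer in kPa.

By the 2:1 method the load spreads at 1 horizontal : 2 vertical, so at depth z the loaded area has grown by z in each plan dimension:
Δσ = qBL/((B+z)(L+z)) = 63.6×5.5×5.5/((5.5+6.9)(5.5+6.9)) = 12.512 kPa

Δσ_z ≈ 12.5 kPa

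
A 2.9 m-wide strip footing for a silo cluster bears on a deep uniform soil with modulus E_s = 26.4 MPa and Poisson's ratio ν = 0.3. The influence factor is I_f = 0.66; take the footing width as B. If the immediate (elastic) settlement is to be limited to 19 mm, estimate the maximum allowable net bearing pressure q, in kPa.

q ≈ 288 kPa

E_s = 26.4 MPa = 26400 kPa.
S_e = q·B·(1−ν²)/E_s · I_f  ⇒  q = S_e·E_s / (B·(1−ν²)·I_f).
q = 0.019 × 26400 / (2.9 × 0.91 × 0.66) = 288 kPa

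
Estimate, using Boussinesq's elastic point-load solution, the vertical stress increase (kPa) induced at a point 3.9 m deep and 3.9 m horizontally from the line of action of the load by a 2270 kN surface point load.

Boussinesq vertical stress below a point load on an elastic half-space:
Δσ_z = 3P/(2πz²) · [1 + (r/z)²]^(−5/2)
r/z = 3.9/3.9 = 1; [1+(r/z)²]^(−5/2) = 0.17678.
Δσ_z = 3×2270/(2π×3.9²) × 0.17678 = 71.259 × 0.17678 = 12.6 kPa

Δσ_z ≈ 12.6 kPa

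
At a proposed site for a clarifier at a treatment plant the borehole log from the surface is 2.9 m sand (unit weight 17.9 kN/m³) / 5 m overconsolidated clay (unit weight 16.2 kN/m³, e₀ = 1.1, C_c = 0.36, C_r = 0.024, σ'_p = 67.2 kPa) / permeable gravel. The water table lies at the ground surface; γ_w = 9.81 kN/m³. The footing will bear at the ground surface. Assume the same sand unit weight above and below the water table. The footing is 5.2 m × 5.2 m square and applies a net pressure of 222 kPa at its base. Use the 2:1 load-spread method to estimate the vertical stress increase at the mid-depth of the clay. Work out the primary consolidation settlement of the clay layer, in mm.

S_c ≈ 134 mm

Mid-depth of clay below the ground surface: z = 2.9 + 5/2 = 5.4 m.
Total vertical stress at mid-clay: σ_v = 17.9×2.9 + 16.2×2.5 = 92.41 kPa.
Pore pressure: u = 9.81×(5.4 − 0) = 52.974 kPa.
Initial effective stress: σ'_0 = σ_v − u = 92.41 − 52.974 = 39.436 kPa.
Stress increase at mid-clay by the 2:1 spreading method:
Δσ = qBL/((B+z)(L+z)) = 222×5.2×5.2/((5.2+5.4)(5.2+5.4)) = 53.425 kPa
Final effective stress: σ'_f = 39.436 + 53.425 = 92.861 kPa.
σ'_f = 92.861 > σ'_p = 67.2 kPa, so the stress path crosses the preconsolidation pressure — recompression up to σ'_p, then virgin compression beyond:
S_c = H/(1+e₀)·[C_r·log₁₀(σ'_p/σ'_0) + C_c·log₁₀(σ'_f/σ'_p)]
    = 5/2.1 × [0.024×log₁₀(67.2/39.436) + 0.36×log₁₀(92.861/67.2)]
    = 2.381 × [0.0055554 + 0.050567] = 0.1336 m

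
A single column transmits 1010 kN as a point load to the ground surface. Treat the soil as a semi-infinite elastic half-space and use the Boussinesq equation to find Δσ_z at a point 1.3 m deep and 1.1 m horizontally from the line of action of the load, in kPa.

Δσ_z ≈ 74 kPa

Boussinesq vertical stress below a point load on an elastic half-space:
Δσ_z = 3P/(2πz²) · [1 + (r/z)²]^(−5/2)
r/z = 1.1/1.3 = 0.84615; [1+(r/z)²]^(−5/2) = 0.25925.
Δσ_z = 3×1010/(2π×1.3²) × 0.25925 = 285.35 × 0.25925 = 73.98 kPa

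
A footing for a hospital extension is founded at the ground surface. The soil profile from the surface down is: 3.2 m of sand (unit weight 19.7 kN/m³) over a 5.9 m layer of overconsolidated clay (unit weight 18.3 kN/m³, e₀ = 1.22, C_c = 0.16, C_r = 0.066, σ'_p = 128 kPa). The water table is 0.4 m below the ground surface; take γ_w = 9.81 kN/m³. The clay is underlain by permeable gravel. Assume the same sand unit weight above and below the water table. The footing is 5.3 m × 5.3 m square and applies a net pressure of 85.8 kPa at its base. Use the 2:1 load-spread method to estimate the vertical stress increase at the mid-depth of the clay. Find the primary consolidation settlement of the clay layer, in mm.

S_c ≈ 20.2 mm

Mid-depth of clay below the ground surface: z = 3.2 + 5.9/2 = 6.15 m.
Total vertical stress at mid-clay: σ_v = 19.7×3.2 + 18.3×2.95 = 117.03 kPa.
Pore pressure: u = 9.81×(6.15 − 0.4) = 56.408 kPa.
Initial effective stress: σ'_0 = σ_v − u = 117.03 − 56.408 = 60.622 kPa.
Stress increase at mid-clay by the 2:1 spreading method:
Δσ = qBL/((B+z)(L+z)) = 85.8×5.3×5.3/((5.3+6.15)(5.3+6.15)) = 18.383 kPa
Final effective stress: σ'_f = 60.622 + 18.383 = 79.005 kPa.
σ'_f = 79.005 ≤ σ'_p = 128 kPa, so the clay remains overconsolidated and only the recompression index applies:
S_c = C_r·H/(1+e₀)·log₁₀(σ'_f/σ'_0) = 0.066×5.9/2.22×log₁₀(79.005/60.622)
    = 0.17541 × 0.11502 = 0.02018 m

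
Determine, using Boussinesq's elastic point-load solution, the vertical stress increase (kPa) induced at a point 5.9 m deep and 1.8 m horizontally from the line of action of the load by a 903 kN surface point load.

Δσ_z ≈ 9.92 kPa

Boussinesq vertical stress below a point load on an elastic half-space:
Δσ_z = 3P/(2πz²) · [1 + (r/z)²]^(−5/2)
r/z = 1.8/5.9 = 0.30508; [1+(r/z)²]^(−5/2) = 0.80052.
Δσ_z = 3×903/(2π×5.9²) × 0.80052 = 12.386 × 0.80052 = 9.915 kPa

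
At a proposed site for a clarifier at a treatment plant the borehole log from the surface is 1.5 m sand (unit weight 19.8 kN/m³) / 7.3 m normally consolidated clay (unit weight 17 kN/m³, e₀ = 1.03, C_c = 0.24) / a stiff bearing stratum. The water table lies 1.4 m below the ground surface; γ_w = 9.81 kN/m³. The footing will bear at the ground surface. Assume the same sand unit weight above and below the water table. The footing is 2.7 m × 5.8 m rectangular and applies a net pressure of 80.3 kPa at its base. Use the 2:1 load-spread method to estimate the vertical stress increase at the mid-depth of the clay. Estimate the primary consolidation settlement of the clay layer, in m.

S_c ≈ 0.0885 m

Mid-depth of clay below the ground surface: z = 1.5 + 7.3/2 = 5.15 m.
Total vertical stress at mid-clay: σ_v = 19.8×1.5 + 17×3.65 = 91.75 kPa.
Pore pressure: u = 9.81×(5.15 − 1.4) = 36.788 kPa.
Initial effective stress: σ'_0 = σ_v − u = 91.75 − 36.788 = 54.962 kPa.
Stress increase at mid-clay by the 2:1 spreading method:
Δσ = qBL/((B+z)(L+z)) = 80.3×2.7×5.8/((2.7+5.15)(5.8+5.15)) = 14.629 kPa
Final effective stress: σ'_f = σ'_0 + Δσ = 54.962 + 14.629 = 69.591 kPa.
Normally consolidated clay, so the full stress increment lies on the virgin compression line:
S_c = C_c·H/(1+e₀)·log₁₀(σ'_f/σ'_0) = 0.24×7.3/(1+1.03)×log₁₀(69.591/54.962)
    = 0.86305 × 0.10249 = 0.08845 m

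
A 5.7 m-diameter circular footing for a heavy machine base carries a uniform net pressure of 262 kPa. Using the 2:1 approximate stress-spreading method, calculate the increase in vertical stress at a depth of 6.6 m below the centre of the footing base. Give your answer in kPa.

By the 2:1 method the load spreads at 1 horizontal : 2 vertical, so at depth z the loaded area has grown by z in each plan dimension:
Δσ ≈ qD²/(D+z)² = 262×5.7²/(5.7+6.6)² = 56.265 kPa

Δσ_z ≈ 56.3 kPa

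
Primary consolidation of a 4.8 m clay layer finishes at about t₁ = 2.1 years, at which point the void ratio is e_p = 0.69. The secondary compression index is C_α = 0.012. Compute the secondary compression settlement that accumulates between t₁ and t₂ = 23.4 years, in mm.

Secondary compression: S_s = C_α·H/(1+e_p)·log₁₀(t₂/t₁)
S_s = 0.012×4.8/(1+0.69)×log₁₀(23.4/2.1)
    = 0.03408 × 1.047 = 0.03568 m

S_s ≈ 35.7 mm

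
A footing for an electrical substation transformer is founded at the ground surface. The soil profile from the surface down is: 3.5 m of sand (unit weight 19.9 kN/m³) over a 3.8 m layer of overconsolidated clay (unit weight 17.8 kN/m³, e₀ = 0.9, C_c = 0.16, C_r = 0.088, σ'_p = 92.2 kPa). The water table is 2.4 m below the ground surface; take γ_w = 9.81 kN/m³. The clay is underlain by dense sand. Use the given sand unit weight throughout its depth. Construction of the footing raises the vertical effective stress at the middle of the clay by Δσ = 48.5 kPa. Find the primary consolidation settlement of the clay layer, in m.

S_c ≈ 0.0563 m

Mid-depth of clay below the ground surface: z = 3.5 + 3.8/2 = 5.4 m.
Total vertical stress at mid-clay: σ_v = 19.9×3.5 + 17.8×1.9 = 103.47 kPa.
Pore pressure: u = 9.81×(5.4 − 2.4) = 29.43 kPa.
Initial effective stress: σ'_0 = σ_v − u = 103.47 − 29.43 = 74.04 kPa.
Final effective stress: σ'_f = 74.04 + 48.5 = 122.54 kPa.
σ'_f = 122.54 > σ'_p = 92.2 kPa, so the stress path crosses the preconsolidation pressure — recompression up to σ'_p, then virgin compression beyond:
S_c = H/(1+e₀)·[C_r·log₁₀(σ'_p/σ'_0) + C_c·log₁₀(σ'_f/σ'_p)]
    = 3.8/1.9 × [0.088×log₁₀(92.2/74.04) + 0.16×log₁₀(122.54/92.2)]
    = 2 × [0.0083833 + 0.019768] = 0.0563 m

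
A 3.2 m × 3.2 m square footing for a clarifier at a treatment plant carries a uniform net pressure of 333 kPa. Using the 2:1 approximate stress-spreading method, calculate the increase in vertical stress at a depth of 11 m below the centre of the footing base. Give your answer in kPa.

Δσ_z ≈ 16.9 kPa

By the 2:1 method the load spreads at 1 horizontal : 2 vertical, so at depth z the loaded area has grown by z in each plan dimension:
Δσ = qBL/((B+z)(L+z)) = 333×3.2×3.2/((3.2+11)(3.2+11)) = 16.911 kPa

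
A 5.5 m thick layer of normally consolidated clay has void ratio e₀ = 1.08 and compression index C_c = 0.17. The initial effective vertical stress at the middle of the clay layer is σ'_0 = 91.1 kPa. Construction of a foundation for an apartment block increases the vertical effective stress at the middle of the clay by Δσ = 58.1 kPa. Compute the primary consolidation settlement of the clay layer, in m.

S_c ≈ 0.0963 m

Final effective stress: σ'_f = σ'_0 + Δσ = 91.1 + 58.1 = 149.2 kPa.
Normally consolidated clay, so the full stress increment lies on the virgin compression line:
S_c = C_c·H/(1+e₀)·log₁₀(σ'_f/σ'_0) = 0.17×5.5/(1+1.08)×log₁₀(149.2/91.1)
    = 0.44952 × 0.21425 = 0.09631 m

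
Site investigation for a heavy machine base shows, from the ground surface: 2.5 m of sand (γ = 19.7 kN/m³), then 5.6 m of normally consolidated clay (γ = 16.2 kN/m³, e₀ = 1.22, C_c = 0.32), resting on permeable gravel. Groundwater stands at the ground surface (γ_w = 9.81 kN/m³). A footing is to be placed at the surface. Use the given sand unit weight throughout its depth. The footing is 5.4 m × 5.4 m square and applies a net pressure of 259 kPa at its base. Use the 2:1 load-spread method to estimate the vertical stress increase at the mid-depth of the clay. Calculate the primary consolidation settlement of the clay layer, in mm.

Mid-depth of clay below the ground surface: z = 2.5 + 5.6/2 = 5.3 m.
Total vertical stress at mid-clay: σ_v = 19.7×2.5 + 16.2×2.8 = 94.61 kPa.
Pore pressure: u = 9.81×(5.3 − 0) = 51.993 kPa.
Initial effective stress: σ'_0 = σ_v − u = 94.61 − 51.993 = 42.617 kPa.
Stress increase at mid-clay by the 2:1 spreading method:
Δσ = qBL/((B+z)(L+z)) = 259×5.4×5.4/((5.4+5.3)(5.4+5.3)) = 65.966 kPa
Final effective stress: σ'_f = σ'_0 + Δσ = 42.617 + 65.966 = 108.58 kPa.
Normally consolidated clay, so the full stress increment lies on the virgin compression line:
S_c = C_c·H/(1+e₀)·log₁₀(σ'_f/σ'_0) = 0.32×5.6/(1+1.22)×log₁₀(108.58/42.617)
    = 0.80721 × 0.40617 = 0.3279 m

S_c ≈ 328 mm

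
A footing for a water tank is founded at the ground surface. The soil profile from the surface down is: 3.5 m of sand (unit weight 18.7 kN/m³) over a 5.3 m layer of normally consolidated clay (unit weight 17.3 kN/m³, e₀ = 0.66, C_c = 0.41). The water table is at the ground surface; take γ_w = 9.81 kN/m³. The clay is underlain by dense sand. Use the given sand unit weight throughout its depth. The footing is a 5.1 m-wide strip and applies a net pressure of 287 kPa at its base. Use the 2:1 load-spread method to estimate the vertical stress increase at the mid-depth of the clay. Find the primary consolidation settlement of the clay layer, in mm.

Mid-depth of clay below the ground surface: z = 3.5 + 5.3/2 = 6.15 m.
Total vertical stress at mid-clay: σ_v = 18.7×3.5 + 17.3×2.65 = 111.3 kPa.
Pore pressure: u = 9.81×(6.15 − 0) = 60.332 kPa.
Initial effective stress: σ'_0 = σ_v − u = 111.3 − 60.332 = 50.968 kPa.
Stress increase at mid-clay by the 2:1 spreading method:
Δσ = qB/(B+z) = 287×5.1/(5.1+6.15) = 130.11 kPa
Final effective stress: σ'_f = σ'_0 + Δσ = 50.968 + 130.11 = 181.08 kPa.
Normally consolidated clay, so the full stress increment lies on the virgin compression line:
S_c = C_c·H/(1+e₀)·log₁₀(σ'_f/σ'_0) = 0.41×5.3/(1+0.66)×log₁₀(181.08/50.968)
    = 1.309 × 0.55057 = 0.7207 m

S_c ≈ 721 mm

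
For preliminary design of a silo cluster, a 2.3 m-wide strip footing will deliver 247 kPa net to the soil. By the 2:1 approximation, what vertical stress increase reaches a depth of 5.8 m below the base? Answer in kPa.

By the 2:1 method the load spreads at 1 horizontal : 2 vertical, so at depth z the loaded area has grown by z in each plan dimension:
Δσ = qB/(B+z) = 247×2.3/(2.3+5.8) = 70.136 kPa

Δσ_z ≈ 70.1 kPa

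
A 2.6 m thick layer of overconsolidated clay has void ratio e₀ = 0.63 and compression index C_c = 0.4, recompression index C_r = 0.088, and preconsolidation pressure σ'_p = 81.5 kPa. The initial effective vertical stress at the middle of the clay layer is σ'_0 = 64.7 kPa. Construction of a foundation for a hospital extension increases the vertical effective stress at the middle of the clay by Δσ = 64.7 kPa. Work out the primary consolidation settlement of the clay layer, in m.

Final effective stress: σ'_f = 64.7 + 64.7 = 129.4 kPa.
σ'_f = 129.4 > σ'_p = 81.5 kPa, so the stress path crosses the preconsolidation pressure — recompression up to σ'_p, then virgin compression beyond:
S_c = H/(1+e₀)·[C_r·log₁₀(σ'_p/σ'_0) + C_c·log₁₀(σ'_f/σ'_p)]
    = 2.6/1.63 × [0.088×log₁₀(81.5/64.7) + 0.4×log₁₀(129.4/81.5)]
    = 1.5951 × [0.0088223 + 0.080311] = 0.1422 m

S_c ≈ 0.142 m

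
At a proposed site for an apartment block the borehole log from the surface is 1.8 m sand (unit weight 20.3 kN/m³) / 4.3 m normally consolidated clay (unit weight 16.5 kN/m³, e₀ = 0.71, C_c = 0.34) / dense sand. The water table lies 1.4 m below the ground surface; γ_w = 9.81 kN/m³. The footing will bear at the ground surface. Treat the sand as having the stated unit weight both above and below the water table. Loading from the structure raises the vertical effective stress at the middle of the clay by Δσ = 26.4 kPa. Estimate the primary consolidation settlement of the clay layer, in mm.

S_c ≈ 166 mm

Mid-depth of clay below the ground surface: z = 1.8 + 4.3/2 = 3.95 m.
Total vertical stress at mid-clay: σ_v = 20.3×1.8 + 16.5×2.15 = 72.015 kPa.
Pore pressure: u = 9.81×(3.95 − 1.4) = 25.015 kPa.
Initial effective stress: σ'_0 = σ_v − u = 72.015 − 25.015 = 47 kPa.
Final effective stress: σ'_f = σ'_0 + Δσ = 47 + 26.4 = 73.4 kPa.
Normally consolidated clay, so the full stress increment lies on the virgin compression line:
S_c = C_c·H/(1+e₀)·log₁₀(σ'_f/σ'_0) = 0.34×4.3/(1+0.71)×log₁₀(73.4/47)
    = 0.85497 × 0.1936 = 0.1655 m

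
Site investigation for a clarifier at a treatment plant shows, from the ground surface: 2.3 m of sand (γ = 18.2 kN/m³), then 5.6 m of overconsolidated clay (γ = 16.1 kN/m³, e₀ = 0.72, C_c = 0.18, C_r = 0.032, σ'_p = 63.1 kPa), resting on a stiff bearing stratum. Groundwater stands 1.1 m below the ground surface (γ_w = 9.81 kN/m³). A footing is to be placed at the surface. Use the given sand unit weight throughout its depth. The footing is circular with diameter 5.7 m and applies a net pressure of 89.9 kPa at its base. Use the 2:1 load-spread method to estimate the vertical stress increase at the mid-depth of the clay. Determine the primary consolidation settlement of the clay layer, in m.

S_c ≈ 0.0489 m

Mid-depth of clay below the ground surface: z = 2.3 + 5.6/2 = 5.1 m.
Total vertical stress at mid-clay: σ_v = 18.2×2.3 + 16.1×2.8 = 86.94 kPa.
Pore pressure: u = 9.81×(5.1 − 1.1) = 39.24 kPa.
Initial effective stress: σ'_0 = σ_v − u = 86.94 − 39.24 = 47.7 kPa.
Stress increase at mid-clay by the 2:1 spreading method:
Δσ ≈ qD²/(D+z)² = 89.9×5.7²/(5.7+5.1)² = 25.042 kPa
Final effective stress: σ'_f = 47.7 + 25.042 = 72.742 kPa.
σ'_f = 72.742 > σ'_p = 63.1 kPa, so the stress path crosses the preconsolidation pressure — recompression up to σ'_p, then virgin compression beyond:
S_c = H/(1+e₀)·[C_r·log₁₀(σ'_p/σ'_0) + C_c·log₁₀(σ'_f/σ'_p)]
    = 5.6/1.72 × [0.032×log₁₀(63.1/47.7) + 0.18×log₁₀(72.742/63.1)]
    = 3.2558 × [0.0038884 + 0.011116] = 0.04885 m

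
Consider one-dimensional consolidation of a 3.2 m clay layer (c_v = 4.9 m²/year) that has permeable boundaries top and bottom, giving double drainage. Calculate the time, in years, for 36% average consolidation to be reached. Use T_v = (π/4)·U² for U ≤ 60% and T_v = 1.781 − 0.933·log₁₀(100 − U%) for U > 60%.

t ≈ 0.0532 years

Drainage path length: H_d = H/2 = 1.6 m (double drainage).
U ≤ 60%: T_v = (π/4)·U² = (π/4)×0.36² = 0.10179.
t = T_v·H_d²/c_v = 0.10179×1.6²/4.9 = 0.05318 years.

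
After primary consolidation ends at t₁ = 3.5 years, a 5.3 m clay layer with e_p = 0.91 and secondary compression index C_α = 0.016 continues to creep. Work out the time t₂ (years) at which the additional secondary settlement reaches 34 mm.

t₂ ≈ 20.4 years

S_s = C_α·H/(1+e_p)·log₁₀(t₂/t₁) ⇒ log₁₀(t₂/t₁) = S_s·(1+e_p)/(C_α·H).
log₁₀(t₂/t₁) = 0.034 × (1+0.91) / (0.016×5.3) = 0.7658
t₂ = t₁ × 10^0.7658 = 3.5 × 5.832 = 20.41 years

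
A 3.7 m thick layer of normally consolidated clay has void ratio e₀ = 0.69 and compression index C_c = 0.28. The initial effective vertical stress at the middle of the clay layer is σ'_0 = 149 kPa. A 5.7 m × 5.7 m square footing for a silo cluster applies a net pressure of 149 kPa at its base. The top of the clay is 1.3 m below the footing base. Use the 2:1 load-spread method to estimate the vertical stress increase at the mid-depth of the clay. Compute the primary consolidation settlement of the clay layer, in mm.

Mid-depth of clay below the footing base: z = 1.3 + 3.7/2 = 3.15 m.
Stress increase at mid-clay by the 2:1 spreading method:
Δσ = qBL/((B+z)(L+z)) = 149×5.7×5.7/((5.7+3.15)(5.7+3.15)) = 61.809 kPa
Final effective stress: σ'_f = σ'_0 + Δσ = 149 + 61.809 = 210.81 kPa.
Normally consolidated clay, so the full stress increment lies on the virgin compression line:
S_c = C_c·H/(1+e₀)·log₁₀(σ'_f/σ'_0) = 0.28×3.7/(1+0.69)×log₁₀(210.81/149)
    = 0.61302 × 0.1507 = 0.09238 m

S_c ≈ 92.4 mm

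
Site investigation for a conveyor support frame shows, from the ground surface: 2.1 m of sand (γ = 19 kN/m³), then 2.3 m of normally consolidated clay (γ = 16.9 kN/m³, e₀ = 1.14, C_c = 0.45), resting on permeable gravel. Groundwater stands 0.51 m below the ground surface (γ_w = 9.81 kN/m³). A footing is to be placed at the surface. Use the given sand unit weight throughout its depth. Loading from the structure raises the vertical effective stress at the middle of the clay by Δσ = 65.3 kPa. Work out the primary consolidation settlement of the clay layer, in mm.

S_c ≈ 232 mm

Mid-depth of clay below the ground surface: z = 2.1 + 2.3/2 = 3.25 m.
Total vertical stress at mid-clay: σ_v = 19×2.1 + 16.9×1.15 = 59.335 kPa.
Pore pressure: u = 9.81×(3.25 − 0.51) = 26.879 kPa.
Initial effective stress: σ'_0 = σ_v − u = 59.335 − 26.879 = 32.456 kPa.
Final effective stress: σ'_f = σ'_0 + Δσ = 32.456 + 65.3 = 97.756 kPa.
Normally consolidated clay, so the full stress increment lies on the virgin compression line:
S_c = C_c·H/(1+e₀)·log₁₀(σ'_f/σ'_0) = 0.45×2.3/(1+1.14)×log₁₀(97.756/32.456)
    = 0.48364 × 0.47885 = 0.2316 m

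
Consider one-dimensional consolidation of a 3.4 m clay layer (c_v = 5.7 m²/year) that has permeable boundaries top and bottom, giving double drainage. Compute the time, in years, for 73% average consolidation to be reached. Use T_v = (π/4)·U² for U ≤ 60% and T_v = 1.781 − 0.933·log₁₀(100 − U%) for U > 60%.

Drainage path length: H_d = H/2 = 1.7 m (double drainage).
U > 60%: T_v = 1.781 − 0.933·log₁₀(100 − 73) = 0.44554.
t = T_v·H_d²/c_v = 0.44554×1.7²/5.7 = 0.2259 years.

t ≈ 0.226 years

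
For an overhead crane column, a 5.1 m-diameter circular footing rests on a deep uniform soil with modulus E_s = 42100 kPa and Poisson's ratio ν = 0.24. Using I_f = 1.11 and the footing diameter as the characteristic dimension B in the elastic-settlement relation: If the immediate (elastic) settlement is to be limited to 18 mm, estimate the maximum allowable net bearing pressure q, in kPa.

q ≈ 142 kPa

S_e = q·B·(1−ν²)/E_s · I_f  ⇒  q = S_e·E_s / (B·(1−ν²)·I_f).
q = 0.018 × 42100 / (5.1 × 0.9424 × 1.11) = 142 kPa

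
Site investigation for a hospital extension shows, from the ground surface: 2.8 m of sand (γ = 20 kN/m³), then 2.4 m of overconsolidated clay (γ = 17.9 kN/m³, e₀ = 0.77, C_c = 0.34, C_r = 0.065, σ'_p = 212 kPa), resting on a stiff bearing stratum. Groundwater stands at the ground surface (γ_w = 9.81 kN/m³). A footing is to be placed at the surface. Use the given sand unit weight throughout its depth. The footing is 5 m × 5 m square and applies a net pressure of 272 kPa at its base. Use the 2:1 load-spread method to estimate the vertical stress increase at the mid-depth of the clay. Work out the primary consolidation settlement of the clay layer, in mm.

Mid-depth of clay below the ground surface: z = 2.8 + 2.4/2 = 4 m.
Total vertical stress at mid-clay: σ_v = 20×2.8 + 17.9×1.2 = 77.48 kPa.
Pore pressure: u = 9.81×(4 − 0) = 39.24 kPa.
Initial effective stress: σ'_0 = σ_v − u = 77.48 − 39.24 = 38.24 kPa.
Stress increase at mid-clay by the 2:1 spreading method:
Δσ = qBL/((B+z)(L+z)) = 272×5×5/((5+4)(5+4)) = 83.951 kPa
Final effective stress: σ'_f = 38.24 + 83.951 = 122.19 kPa.
σ'_f = 122.19 ≤ σ'_p = 212 kPa, so the clay remains overconsolidated and only the recompression index applies:
S_c = C_r·H/(1+e₀)·log₁₀(σ'_f/σ'_0) = 0.065×2.4/1.77×log₁₀(122.19/38.24)
    = 0.088134 × 0.50452 = 0.04447 m

S_c ≈ 44.5 mm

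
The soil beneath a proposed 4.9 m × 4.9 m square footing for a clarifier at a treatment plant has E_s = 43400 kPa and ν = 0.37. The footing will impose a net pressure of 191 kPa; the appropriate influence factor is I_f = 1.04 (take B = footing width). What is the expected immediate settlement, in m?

S_e ≈ 0.0194 m

Immediate (elastic) settlement: S_e = q·B·(1−ν²)/E_s · I_f.
S_e = 191 × 4.9 × (1 − 0.37²) / 43400 × 1.04
    = 191 × 4.9 × 0.8631 / 43400 × 1.04
    = 0.01936 m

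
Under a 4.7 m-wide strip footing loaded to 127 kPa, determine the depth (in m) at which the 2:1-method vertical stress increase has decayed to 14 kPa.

2:1 spreading — at depth z the loaded area has grown by z in each plan dimension:
qB/(B+z) = Δσ_z ⇒ z = qB/Δσ_z − B = 127×4.7/14 − 4.7 = 37.94 m

z ≈ 37.9 m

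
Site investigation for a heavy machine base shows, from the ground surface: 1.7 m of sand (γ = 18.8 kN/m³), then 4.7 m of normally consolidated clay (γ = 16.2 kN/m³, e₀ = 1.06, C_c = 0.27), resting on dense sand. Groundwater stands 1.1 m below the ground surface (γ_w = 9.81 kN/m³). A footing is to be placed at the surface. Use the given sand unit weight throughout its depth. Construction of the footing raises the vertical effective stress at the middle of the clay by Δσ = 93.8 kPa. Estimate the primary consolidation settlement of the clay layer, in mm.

Mid-depth of clay below the ground surface: z = 1.7 + 4.7/2 = 4.05 m.
Total vertical stress at mid-clay: σ_v = 18.8×1.7 + 16.2×2.35 = 70.03 kPa.
Pore pressure: u = 9.81×(4.05 − 1.1) = 28.94 kPa.
Initial effective stress: σ'_0 = σ_v − u = 70.03 − 28.94 = 41.09 kPa.
Final effective stress: σ'_f = σ'_0 + Δσ = 41.09 + 93.8 = 134.89 kPa.
Normally consolidated clay, so the full stress increment lies on the virgin compression line:
S_c = C_c·H/(1+e₀)·log₁₀(σ'_f/σ'_0) = 0.27×4.7/(1+1.06)×log₁₀(134.89/41.09)
    = 0.61602 × 0.51624 = 0.318 m

S_c ≈ 318 mm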